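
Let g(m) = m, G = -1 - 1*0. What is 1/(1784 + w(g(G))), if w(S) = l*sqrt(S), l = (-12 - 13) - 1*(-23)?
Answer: 446/795665 + I/1591330 ≈ 0.00056054 + 6.2841e-7*I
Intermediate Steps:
G = -1 (G = -1 + 0 = -1)
l = -2 (l = -25 + 23 = -2)
w(S) = -2*sqrt(S)
1/(1784 + w(g(G))) = 1/(1784 - 2*I) = (1784 + 2*I)/3182660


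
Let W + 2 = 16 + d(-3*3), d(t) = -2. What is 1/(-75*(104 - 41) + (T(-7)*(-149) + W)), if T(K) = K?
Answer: -1/3670 ≈ -0.00027248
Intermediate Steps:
W = 12 (W = -2 + (16 - 2) = -2 + 14 = 12)
1/(-75*(104 - 41) + (T(-7)*(-149) + W)) = 1/(-75*(104 - 41) + (-7*(-149) + 12)) = 1/(-75*63 + (1043 + 12)) = 1/(-4725 + 1055) = 1/(-3670) = -1/3670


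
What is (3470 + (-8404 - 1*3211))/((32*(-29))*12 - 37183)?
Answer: 8145/48319 ≈ 0.16857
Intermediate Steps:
(3470 + (-8404 - 1*3211))/((32*(-29))*12 - 37183) = (3470 + (-8404 - 3211))/(-928*12 - 37183) = (3470 - 11615)/(-11136 - 37183) = -8145/(-48319) = -8145*(-1/48319) = 8145/48319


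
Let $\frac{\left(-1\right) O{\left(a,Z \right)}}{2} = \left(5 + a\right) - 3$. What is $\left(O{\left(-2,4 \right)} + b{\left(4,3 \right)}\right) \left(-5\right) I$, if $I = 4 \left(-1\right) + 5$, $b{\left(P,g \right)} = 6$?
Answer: $-30$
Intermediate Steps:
$O{\left(a,Z \right)} = -4 - 2 a$ ($O{\left(a,Z \right)} = - 2 \left(\left(5 + a\right) - 3\right) = - 2 \left(2 + a\right) = -4 - 2 a$)
$I = 1$ ($I = -4 + 5 = 1$)
$\left(O{\left(-2,4 \right)} + b{\left(4,3 \right)}\right) \left(-5\right) I = \left(\left(-4 - -4\right) + 6\right) \left(-5\right) 1 = \left(\left(-4 + 4\right) + 6\right) \left(-5\right) 1 = \left(0 + 6\right) \left(-5\right) 1 = 6 \left(-5\right) 1 = \left(-30\right) 1 = -30$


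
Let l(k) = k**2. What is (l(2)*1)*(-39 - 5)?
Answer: -176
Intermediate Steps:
(l(2)*1)*(-39 - 5) = (2**2*1)*(-39 - 5) = (4*1)*(-44) = 4*(-44) = -176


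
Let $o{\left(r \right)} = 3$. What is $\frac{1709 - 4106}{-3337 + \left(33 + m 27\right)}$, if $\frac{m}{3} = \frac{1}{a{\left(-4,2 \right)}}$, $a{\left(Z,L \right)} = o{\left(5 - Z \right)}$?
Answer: $\frac{2397}{3277} \approx 0.73146$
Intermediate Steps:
$a{\left(Z,L \right)} = 3$
$m = 1$ ($m = \frac{3}{3} = 3 \cdot \frac{1}{3} = 1$)
$\frac{1709 - 4106}{-3337 + \left(33 + m 27\right)} = \frac{1709 - 4106}{-3337 + \left(33 + 1 \cdot 27\right)} = - \frac{2397}{-3337 + \left(33 + 27\right)} = - \frac{2397}{-3337 + 60} = - \frac{2397}{-3277} = \left(-2397\right) \left(- \frac{1}{3277}\right) = \frac{2397}{3277}$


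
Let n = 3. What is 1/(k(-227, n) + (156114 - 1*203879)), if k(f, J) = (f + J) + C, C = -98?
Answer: -1/48087 ≈ -2.0796e-5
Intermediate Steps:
k(f, J) = -98 + J + f (k(f, J) = (f + J) - 98 = (J + f) - 98 = -98 + J + f)
1/(k(-227, n) + (156114 - 1*203879)) = 1/((-98 + 3 - 227) + (156114 - 1*203879)) = 1/(-322 + (156114 - 203879)) = 1/(-322 - 47765) = 1/(-48087) = -1/48087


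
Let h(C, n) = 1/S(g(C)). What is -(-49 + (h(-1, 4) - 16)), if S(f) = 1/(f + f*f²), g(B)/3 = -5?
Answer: 3455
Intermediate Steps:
g(B) = -15 (g(B) = 3*(-5) = -15)
S(f) = 1/(f + f³)
h(C, n) = -3390 (h(C, n) = 1/(1/(-15 + (-15)³)) = 1/(1/(-15 - 3375)) = 1/(1/(-3390)) = 1/(-1/3390) = -3390)
-(-49 + (h(-1, 4) - 16)) = -(-49 + (-3390 - 16)) = -(-49 - 3406) = -1*(-3455) = 3455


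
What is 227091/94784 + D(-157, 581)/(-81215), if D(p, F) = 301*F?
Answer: 1867274861/7697882560 ≈ 0.24257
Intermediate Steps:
227091/94784 + D(-157, 581)/(-81215) = 227091/94784 + (301*581)/(-81215) = 227091*(1/94784) + 174881*(-1/81215) = 227091/94784 - 174881/81215 = 1867274861/7697882560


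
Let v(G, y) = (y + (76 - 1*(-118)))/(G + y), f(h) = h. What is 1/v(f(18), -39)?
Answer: -21/155 ≈ -0.13548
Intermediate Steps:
v(G, y) = (194 + y)/(G + y) (v(G, y) = (y + (76 + 118))/(G + y) = (y + 194)/(G + y) = (194 + y)/(G + y))
1/v(f(18), -39) = 1/((194 - 39)/(18 - 39)) = 1/(155/(-21)) = 1/(-1/21*155) = 1/(-155/21) = -21/155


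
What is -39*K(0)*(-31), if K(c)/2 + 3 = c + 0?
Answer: -7254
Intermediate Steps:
K(c) = -6 + 2*c (K(c) = -6 + 2*(c + 0) = -6 + 2*c)
-39*K(0)*(-31) = -39*(-6 + 2*0)*(-31) = -39*(-6 + 0)*(-31) = -39*(-6)*(-31) = 234*(-31) = -7254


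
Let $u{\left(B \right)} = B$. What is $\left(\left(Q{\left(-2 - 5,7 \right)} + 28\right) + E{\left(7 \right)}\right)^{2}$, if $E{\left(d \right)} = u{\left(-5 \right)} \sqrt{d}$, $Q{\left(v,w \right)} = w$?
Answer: $1400 - 350 \sqrt{7} \approx 473.99$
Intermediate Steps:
$E{\left(d \right)} = - 5 \sqrt{d}$
$\left(\left(Q{\left(-2 - 5,7 \right)} + 28\right) + E{\left(7 \right)}\right)^{2} = \left(\left(7 + 28\right) - 5 \sqrt{7}\right)^{2} = \left(35 - 5 \sqrt{7}\right)^{2}$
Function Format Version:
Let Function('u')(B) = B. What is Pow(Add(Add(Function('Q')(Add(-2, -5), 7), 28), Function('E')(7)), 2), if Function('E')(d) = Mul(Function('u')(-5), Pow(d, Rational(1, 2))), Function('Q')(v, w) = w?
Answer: Add(1400, Mul(-350, Pow(7, Rational(1, 2)))) ≈ 473.99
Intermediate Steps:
Function('E')(d) = Mul(-5, Pow(d, Rational(1, 2)))
Pow(Add(Add(Function('Q')(Add(-2, -5), 7), 28), Function('E')(7)), 2) = Pow(Add(Add(7, 28), Mul(-5, Pow(7, Rational(1, 2)))), 2) = Pow(Add(35, Mul(-5, Pow(7, Rational(1, 2)))), 2)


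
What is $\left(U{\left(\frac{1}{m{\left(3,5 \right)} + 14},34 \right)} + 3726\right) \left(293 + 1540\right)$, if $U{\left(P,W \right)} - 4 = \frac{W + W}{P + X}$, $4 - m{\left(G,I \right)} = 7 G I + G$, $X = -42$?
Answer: $\frac{25839819330}{3781} \approx 6.8341 \cdot 10^{6}$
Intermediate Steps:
$m{\left(G,I \right)} = 4 - G - 7 G I$ ($m{\left(G,I \right)} = 4 - \left(7 G I + G\right) = 4 - \left(G + 7 G I\right) = 4 - G - 7 G I$)
$U{\left(P,W \right)} = 4 + \frac{2 W}{-42 + P}$ ($U{\left(P,W \right)} = 4 + \frac{W + W}{P - 42} = 4 + \frac{2 W}{-42 + P}$)
$\left(U{\left(\frac{1}{m{\left(3,5 \right)} + 14},34 \right)} + 3726\right) \left(293 + 1540\right) = \left(\frac{2 \left(-84 + 34 + \frac{2}{\left(4 - 3 - 21 \cdot 5\right) + 14}\right)}{-42 + \frac{1}{\left(4 - 3 - 21 \cdot 5\right) + 14}} + 3726\right) \left(293 + 1540\right) = \left(\frac{2 \left(-84 + 34 + \frac{2}{\left(4 - 3 - 105\right) + 14}\right)}{-42 + \frac{1}{\left(4 - 3 - 105\right) + 14}} + 3726\right) 1833 = \left(\frac{2 \left(-84 + 34 + \frac{2}{-104 + 14}\right)}{-42 + \frac{1}{-104 + 14}} + 3726\right) 1833 = \left(\frac{2 \left(-84 + 34 + \frac{2}{-90}\right)}{-42 + \frac{1}{-90}} + 3726\right) 1833 = \left(\frac{2 \left(-84 + 34 + 2 \left(- \frac{1}{90}\right)\right)}{-42 - \frac{1}{90}} + 3726\right) 1833 = \left(\frac{2 \left(-84 + 34 - \frac{1}{45}\right)}{- \frac{3781}{90}} + 3726\right) 1833 = \left(2 \left(- \frac{90}{3781}\right) \left(- \frac{2251}{45}\right) + 3726\right) 1833 = \left(\frac{9004}{3781} + 3726\right) 1833 = \frac{14097010}{3781} \cdot 1833 = \frac{25839819330}{3781}$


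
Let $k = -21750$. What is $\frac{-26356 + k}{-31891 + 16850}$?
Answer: $\frac{48106}{15041} \approx 3.1983$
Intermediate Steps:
$\frac{-26356 + k}{-31891 + 16850} = \frac{-26356 - 21750}{-31891 + 16850} = - \frac{48106}{-15041} = \left(-48106\right) \left(- \frac{1}{15041}\right) = \frac{48106}{15041}$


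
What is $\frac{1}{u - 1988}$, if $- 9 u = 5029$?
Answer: $- \frac{9}{22921} \approx -0.00039265$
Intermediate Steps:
$u = - \frac{5029}{9}$ ($u = \left(- \frac{1}{9}\right) 5029 = - \frac{5029}{9} \approx -558.78$)
$\frac{1}{u - 1988} = \frac{1}{- \frac{5029}{9} - 1988} = \frac{1}{- \frac{22921}{9}} = - \frac{9}{22921}$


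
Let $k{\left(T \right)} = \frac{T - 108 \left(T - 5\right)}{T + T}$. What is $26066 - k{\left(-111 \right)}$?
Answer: $\frac{1933023}{74} \approx 26122.0$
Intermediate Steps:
$k{\left(T \right)} = \frac{540 - 107 T}{2 T}$ ($k{\left(T \right)} = \frac{T - 108 \left(-5 + T\right)}{2 T} = \left(T - \left(-540 + 108 T\right)\right) \frac{1}{2 T} = \left(540 - 107 T\right) \frac{1}{2 T} = \frac{540 - 107 T}{2 T}$)
$26066 - k{\left(-111 \right)} = 26066 - \left(- \frac{107}{2} + \frac{270}{-111}\right) = 26066 - \left(- \frac{107}{2} + 270 \left(- \frac{1}{111}\right)\right) = 26066 - \left(- \frac{107}{2} - \frac{90}{37}\right) = 26066 - - \frac{4139}{74} = 26066 + \frac{4139}{74} = \frac{1933023}{74}$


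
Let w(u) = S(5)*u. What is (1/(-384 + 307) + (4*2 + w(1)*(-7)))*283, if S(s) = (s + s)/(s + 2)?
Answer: -43865/77 ≈ -569.68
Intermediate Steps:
S(s) = 2*s/(2 + s) (S(s) = (2*s)/(2 + s) = 2*s/(2 + s))
w(u) = 10*u/7 (w(u) = (2*5/(2 + 5))*u = (2*5/7)*u = (2*5*(1/7))*u = 10*u/7)
(1/(-384 + 307) + (4*2 + w(1)*(-7)))*283 = (1/(-384 + 307) + (4*2 + ((10/7)*1)*(-7)))*283 = (1/(-77) + (8 + (10/7)*(-7)))*283 = (-1/77 + (8 - 10))*283 = (-1/77 - 2)*283 = -155/77*283 = -43865/77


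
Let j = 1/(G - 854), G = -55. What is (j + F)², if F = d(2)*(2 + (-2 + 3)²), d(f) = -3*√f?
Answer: 133857523/826281 + 2*√2/101 ≈ 162.03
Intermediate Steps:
j = -1/909 (j = 1/(-55 - 854) = 1/(-909) = -1/909 ≈ -0.0011001)
F = -9*√2 (F = (-3*√2)*(2 + (-2 + 3)²) = (-3*√2)*(2 + 1²) = (-3*√2)*(2 + 1) = -3*√2*3 = -9*√2 ≈ -12.728)
(j + F)² = (-1/909 - 9*√2)²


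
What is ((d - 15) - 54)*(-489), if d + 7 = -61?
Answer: 66993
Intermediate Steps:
d = -68 (d = -7 - 61 = -68)
((d - 15) - 54)*(-489) = ((-68 - 15) - 54)*(-489) = (-83 - 54)*(-489) = -137*(-489) = 66993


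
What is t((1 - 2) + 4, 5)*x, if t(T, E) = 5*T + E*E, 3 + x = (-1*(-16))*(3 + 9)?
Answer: 7560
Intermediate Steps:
x = 189 (x = -3 + (-1*(-16))*(3 + 9) = -3 + 16*12 = -3 + 192 = 189)
t(T, E) = E² + 5*T (t(T, E) = 5*T + E² = E² + 5*T)
t((1 - 2) + 4, 5)*x = (5² + 5*((1 - 2) + 4))*189 = (25 + 5*(-1 + 4))*189 = (25 + 5*3)*189 = (25 + 15)*189 = 40*189 = 7560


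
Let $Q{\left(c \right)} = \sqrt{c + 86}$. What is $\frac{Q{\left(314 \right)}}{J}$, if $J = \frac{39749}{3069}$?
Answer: $\frac{61380}{39749} \approx 1.5442$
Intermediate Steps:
$Q{\left(c \right)} = \sqrt{86 + c}$
$J = \frac{39749}{3069}$ ($J = 39749 \cdot \frac{1}{3069} = \frac{39749}{3069} \approx 12.952$)
$\frac{Q{\left(314 \right)}}{J} = \frac{\sqrt{86 + 314}}{\frac{39749}{3069}} = \sqrt{400} \cdot \frac{3069}{39749} = 20 \cdot \frac{3069}{39749} = \frac{61380}{39749}$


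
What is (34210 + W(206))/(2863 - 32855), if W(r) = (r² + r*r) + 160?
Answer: -59621/14996 ≈ -3.9758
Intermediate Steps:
W(r) = 160 + 2*r² (W(r) = (r² + r²) + 160 = 2*r² + 160 = 160 + 2*r²)
(34210 + W(206))/(2863 - 32855) = (34210 + (160 + 2*206²))/(2863 - 32855) = (34210 + (160 + 2*42436))/(-29992) = (34210 + (160 + 84872))*(-1/29992) = (34210 + 85032)*(-1/29992) = 119242*(-1/29992) = -59621/14996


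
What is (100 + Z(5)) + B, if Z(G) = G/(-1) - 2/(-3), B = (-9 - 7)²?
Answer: 1055/3 ≈ 351.67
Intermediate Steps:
B = 256 (B = (-16)² = 256)
Z(G) = ⅔ - G (Z(G) = G*(-1) - 2*(-⅓) = -G + ⅔ = ⅔ - G)
(100 + Z(5)) + B = (100 + (⅔ - 1*5)) + 256 = (100 + (⅔ - 5)) + 256 = (100 - 13/3) + 256 = 287/3 + 256 = 1055/3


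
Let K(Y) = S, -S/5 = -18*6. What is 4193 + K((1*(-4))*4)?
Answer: 4733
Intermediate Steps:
S = 540 (S = -(-90)*6 = -5*(-108) = 540)
K(Y) = 540
4193 + K((1*(-4))*4) = 4193 + 540 = 4733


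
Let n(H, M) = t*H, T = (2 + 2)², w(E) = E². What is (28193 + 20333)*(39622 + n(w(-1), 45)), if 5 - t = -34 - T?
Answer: 1925366102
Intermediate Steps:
T = 16 (T = 4² = 16)
t = 55 (t = 5 - (-34 - 1*16) = 5 - (-34 - 16) = 5 - 1*(-50) = 5 + 50 = 55)
n(H, M) = 55*H
(28193 + 20333)*(39622 + n(w(-1), 45)) = (28193 + 20333)*(39622 + 55*(-1)²) = 48526*(39622 + 55*1) = 48526*(39622 + 55) = 48526*39677 = 1925366102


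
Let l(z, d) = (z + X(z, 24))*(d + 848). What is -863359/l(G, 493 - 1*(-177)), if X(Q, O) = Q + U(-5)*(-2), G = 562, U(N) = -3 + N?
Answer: -863359/1730520 ≈ -0.49890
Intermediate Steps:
X(Q, O) = 16 + Q (X(Q, O) = Q + (-3 - 5)*(-2) = Q - 8*(-2) = Q + 16 = 16 + Q)
l(z, d) = (16 + 2*z)*(848 + d) (l(z, d) = (z + (16 + z))*(d + 848) = (16 + 2*z)*(848 + d))
-863359/l(G, 493 - 1*(-177)) = -863359/(13568 + 1696*562 + (493 - 1*(-177))*562 + (493 - 1*(-177))*(16 + 562)) = -863359/(13568 + 953152 + (493 + 177)*562 + (493 + 177)*578) = -863359/(13568 + 953152 + 670*562 + 670*578) = -863359/(13568 + 953152 + 376540 + 387260) = -863359/1730520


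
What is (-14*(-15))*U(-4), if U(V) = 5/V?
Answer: -525/2 ≈ -262.50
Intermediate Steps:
(-14*(-15))*U(-4) = (-14*(-15))*(5/(-4)) = 210*(5*(-¼)) = 210*(-5/4) = -525/2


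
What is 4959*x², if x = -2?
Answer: 19836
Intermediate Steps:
4959*x² = 4959*(-2)² = 4959*4 = 19836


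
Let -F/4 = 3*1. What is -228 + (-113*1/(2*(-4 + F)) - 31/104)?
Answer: -93503/416 ≈ -224.77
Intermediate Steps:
F = -12 ≈ -12.000
-228 + (-113*1/(2*(-4 + F)) - 31/104) = -228 + (-113*1/(2*(-4 - 12)) - 31/104) = -228 + (-113/(2*(-16)) - 31*1/104) = -228 + (-113/(-32) - 31/104) = -228 + (-113*(-1/32) - 31/104) = -228 + (113/32 - 31/104) = -228 + 1345/416 = -93503/416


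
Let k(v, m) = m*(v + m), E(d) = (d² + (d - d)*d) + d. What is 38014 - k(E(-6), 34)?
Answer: 35838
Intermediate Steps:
E(d) = d + d² (E(d) = (d² + 0*d) + d = (d² + 0) + d = d² + d = d + d²)
k(v, m) = m*(m + v)
38014 - k(E(-6), 34) = 38014 - 34*(34 - 6*(1 - 6)) = 38014 - 34*(34 - 6*(-5)) = 38014 - 34*(34 + 30) = 38014 - 34*64 = 38014 - 1*2176 = 38014 - 2176 = 35838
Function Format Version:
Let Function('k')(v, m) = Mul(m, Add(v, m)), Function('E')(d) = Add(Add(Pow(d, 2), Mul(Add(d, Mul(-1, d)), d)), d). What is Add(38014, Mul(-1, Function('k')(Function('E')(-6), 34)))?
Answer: 35838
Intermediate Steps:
Function('E')(d) = Add(d, Pow(d, 2)) (Function('E')(d) = Add(Add(Pow(d, 2), Mul(0, d)), d) = Add(Add(Pow(d, 2), 0), d) = Add(Pow(d, 2), d) = Add(d, Pow(d, 2)))
Function('k')(v, m) = Mul(m, Add(m, v))
Add(38014, Mul(-1, Function('k')(Function('E')(-6), 34))) = Add(38014, Mul(-1, Mul(34, Add(34, Mul(-6, Add(1, -6)))))) = Add(38014, Mul(-1, Mul(34, Add(34, Mul(-6, -5))))) = Add(38014, Mul(-1, Mul(34, Add(34, 30)))) = Add(38014, Mul(-1, Mul(34, 64))) = Add(38014, Mul(-1, 2176)) = Add(38014, -2176) = 35838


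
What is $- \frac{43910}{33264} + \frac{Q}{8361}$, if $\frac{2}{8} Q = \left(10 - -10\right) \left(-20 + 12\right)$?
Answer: $- \frac{21578915}{15451128} \approx -1.3966$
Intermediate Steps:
$Q = -640$ ($Q = 4 \left(10 - -10\right) \left(-20 + 12\right) = 4 \left(10 + 10\right) \left(-8\right) = 4 \cdot 20 \left(-8\right) = 4 \left(-160\right) = -640$)
$- \frac{43910}{33264} + \frac{Q}{8361} = - \frac{43910}{33264} - \frac{640}{8361} = \left(-43910\right) \frac{1}{33264} - \frac{640}{8361} = - \frac{21955}{16632} - \frac{640}{8361} = - \frac{21578915}{15451128}$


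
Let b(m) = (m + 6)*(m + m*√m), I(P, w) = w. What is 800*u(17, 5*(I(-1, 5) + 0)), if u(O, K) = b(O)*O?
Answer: 5317600 + 5317600*√17 ≈ 2.7243e+7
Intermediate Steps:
b(m) = (6 + m)*(m + m^(3/2))
u(O, K) = O*(O² + O^(5/2) + 6*O + 6*O^(3/2)) (u(O, K) = (O² + O^(5/2) + 6*O + 6*O^(3/2))*O = O*(O² + O^(5/2) + 6*O + 6*O^(3/2)))
800*u(17, 5*(I(-1, 5) + 0)) = 800*(17*(17² + 17^(5/2) + 6*17 + 6*17^(3/2))) = 800*(17*(289 + 289*√17 + 102 + 6*(17*√17))) = 800*(17*(289 + 289*√17 + 102 + 102*√17)) = 800*(17*(391 + 391*√17)) = 800*(6647 + 6647*√17) = 5317600 + 5317600*√17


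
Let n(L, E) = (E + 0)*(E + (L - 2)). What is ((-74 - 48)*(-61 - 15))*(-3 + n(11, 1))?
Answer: 64904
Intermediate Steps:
n(L, E) = E*(-2 + E + L) (n(L, E) = E*(E + (-2 + L)) = E*(-2 + E + L))
((-74 - 48)*(-61 - 15))*(-3 + n(11, 1)) = ((-74 - 48)*(-61 - 15))*(-3 + 1*(-2 + 1 + 11)) = (-122*(-76))*(-3 + 1*10) = 9272*(-3 + 10) = 9272*7 = 64904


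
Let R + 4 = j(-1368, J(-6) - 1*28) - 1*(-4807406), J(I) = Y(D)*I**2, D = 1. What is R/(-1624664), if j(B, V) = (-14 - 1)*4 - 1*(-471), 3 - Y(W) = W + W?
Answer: -4807813/1624664 ≈ -2.9593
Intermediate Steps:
Y(W) = 3 - 2*W (Y(W) = 3 - (W + W) = 3 - 2*W)
J(I) = I**2 (J(I) = (3 - 2*1)*I**2 = (3 - 2)*I**2 = 1*I**2 = I**2)
j(B, V) = 411 (j(B, V) = -15*4 + 471 = -60 + 471 = 411)
R = 4807813 (R = -4 + (411 - 1*(-4807406)) = -4 + (411 + 4807406) = -4 + 4807817 = 4807813)
R/(-1624664) = 4807813/(-1624664) = 4807813*(-1/1624664) = -4807813/1624664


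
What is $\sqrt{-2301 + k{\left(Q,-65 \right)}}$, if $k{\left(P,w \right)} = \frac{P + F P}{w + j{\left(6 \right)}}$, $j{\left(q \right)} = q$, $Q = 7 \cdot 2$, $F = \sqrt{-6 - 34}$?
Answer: $\frac{\sqrt{-8010607 - 1652 i \sqrt{10}}}{59} \approx 0.015642 - 47.971 i$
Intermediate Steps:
$F = 2 i \sqrt{10}$ ($F = \sqrt{-40} = 2 i \sqrt{10} \approx 6.3246 i$)
$Q = 14$
$k{\left(P,w \right)} = \frac{P + 2 i P \sqrt{10}}{6 + w}$ ($k{\left(P,w \right)} = \frac{P + 2 i \sqrt{10} P}{w + 6} = \frac{P + 2 i P \sqrt{10}}{6 + w}$)
$\sqrt{-2301 + k{\left(Q,-65 \right)}} = \sqrt{-2301 + \frac{14 \left(1 + 2 i \sqrt{10}\right)}{6 - 65}} = \sqrt{-2301 + \frac{14 \left(1 + 2 i \sqrt{10}\right)}{-59}} = \sqrt{-2301 + 14 \left(- \frac{1}{59}\right) \left(1 + 2 i \sqrt{10}\right)} = \sqrt{-2301 - \left(\frac{14}{59} + \frac{28 i \sqrt{10}}{59}\right)} = \sqrt{- \frac{135773}{59} - \frac{28 i \sqrt{10}}{59}}$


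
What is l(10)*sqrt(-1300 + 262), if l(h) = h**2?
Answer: 100*I*sqrt(1038) ≈ 3221.8*I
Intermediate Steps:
l(10)*sqrt(-1300 + 262) = 10**2*sqrt(-1300 + 262) = 100*sqrt(-1038) = 100*(I*sqrt(1038)) = 100*I*sqrt(1038)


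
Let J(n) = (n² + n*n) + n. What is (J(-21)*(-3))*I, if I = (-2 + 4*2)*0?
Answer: 0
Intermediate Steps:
J(n) = n + 2*n² (J(n) = (n² + n²) + n = 2*n² + n = n + 2*n²)
I = 0 (I = (-2 + 8)*0 = 6*0 = 0)
(J(-21)*(-3))*I = (-21*(1 + 2*(-21))*(-3))*0 = (-21*(1 - 42)*(-3))*0 = (-21*(-41)*(-3))*0 = (861*(-3))*0 = -2583*0 = 0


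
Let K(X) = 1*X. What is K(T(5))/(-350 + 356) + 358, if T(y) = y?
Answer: 2153/6 ≈ 358.83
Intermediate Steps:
K(X) = X
K(T(5))/(-350 + 356) + 358 = 5/(-350 + 356) + 358 = 5/6 + 358 = 2153/6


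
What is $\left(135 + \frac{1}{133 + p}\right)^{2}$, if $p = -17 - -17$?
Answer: $\frac{322417936}{17689} \approx 18227.0$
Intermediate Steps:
$p = 0$ ($p = -17 + 17 = 0$)
$\left(135 + \frac{1}{133 + p}\right)^{2} = \left(135 + \frac{1}{133 + 0}\right)^{2} = \left(135 + \frac{1}{133}\right)^{2} = \left(\frac{17956}{133}\right)^{2} = \frac{322417936}{17689}$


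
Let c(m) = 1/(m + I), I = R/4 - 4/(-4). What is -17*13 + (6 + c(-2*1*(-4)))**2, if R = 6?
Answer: -81077/441 ≈ -183.85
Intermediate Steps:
I = 5/2 (I = 6/4 - 4/(-4) = 6*(1/4) - 4*(-1/4) = 3/2 + 1 = 5/2 ≈ 2.5000)
c(m) = 1/(5/2 + m) (c(m) = 1/(m + 5/2) = 1/(5/2 + m))
-17*13 + (6 + c(-2*1*(-4)))**2 = -17*13 + (6 + 2/(5 + 2*(-2*1*(-4))))**2 = -221 + (6 + 2/(5 + 2*(-2*(-4))))**2 = -221 + (6 + 2/(5 + 2*8))**2 = -221 + (6 + 2/(5 + 16))**2 = -221 + (6 + 2/21)**2 = -221 + (128/21)**2 = -221 + 16384/441 = -81077/441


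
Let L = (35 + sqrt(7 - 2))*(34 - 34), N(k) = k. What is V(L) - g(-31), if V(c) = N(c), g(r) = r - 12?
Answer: 43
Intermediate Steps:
g(r) = -12 + r
L = 0 (L = (35 + sqrt(5))*0 = 0)
V(c) = c
V(L) - g(-31) = 0 - (-12 - 31) = 0 - 1*(-43) = 0 + 43 = 43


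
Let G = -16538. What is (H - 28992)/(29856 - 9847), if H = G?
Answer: -45530/20009 ≈ -2.2755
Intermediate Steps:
H = -16538
(H - 28992)/(29856 - 9847) = (-16538 - 28992)/(29856 - 9847) = -45530/20009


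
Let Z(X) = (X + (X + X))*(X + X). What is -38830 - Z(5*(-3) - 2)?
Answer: -40564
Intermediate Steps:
Z(X) = 6*X² (Z(X) = (X + 2*X)*(2*X) = (3*X)*(2*X) = 6*X²)
-38830 - Z(5*(-3) - 2) = -38830 - 6*(5*(-3) - 2)² = -38830 - 6*(-15 - 2)² = -38830 - 6*(-17)² = -38830 - 6*289 = -38830 - 1*1734 = -38830 - 1734 = -40564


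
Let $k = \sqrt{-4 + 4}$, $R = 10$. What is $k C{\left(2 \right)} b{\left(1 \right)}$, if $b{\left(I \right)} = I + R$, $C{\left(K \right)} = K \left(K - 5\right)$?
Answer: $0$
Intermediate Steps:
$C{\left(K \right)} = K \left(-5 + K\right)$
$k = 0$ ($k = \sqrt{0} = 0$)
$b{\left(I \right)} = 10 + I$ ($b{\left(I \right)} = I + 10 = 10 + I$)
$k C{\left(2 \right)} b{\left(1 \right)} = 0 \cdot 2 \left(-5 + 2\right) \left(10 + 1\right) = 0 \cdot 2 \left(-3\right) 11 = 0 \left(\left(-6\right) 11\right) = 0 \left(-66\right) = 0$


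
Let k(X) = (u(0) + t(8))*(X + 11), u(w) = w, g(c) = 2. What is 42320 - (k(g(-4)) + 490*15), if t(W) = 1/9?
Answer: 314717/9 ≈ 34969.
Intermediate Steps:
t(W) = ⅑
k(X) = 11/9 + X/9 (k(X) = (0 + ⅑)*(X + 11) = (11 + X)/9 = 11/9 + X/9)
42320 - (k(g(-4)) + 490*15) = 42320 - ((11/9 + (⅑)*2) + 490*15) = 42320 - ((11/9 + 2/9) + 7350) = 42320 - (13/9 + 7350) = 42320 - 1*66163/9 = 42320 - 66163/9 = 314717/9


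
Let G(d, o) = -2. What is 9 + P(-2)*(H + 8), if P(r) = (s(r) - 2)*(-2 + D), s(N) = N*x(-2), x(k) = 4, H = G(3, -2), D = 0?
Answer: 129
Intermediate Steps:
H = -2
s(N) = 4*N (s(N) = N*4 = 4*N)
P(r) = 4 - 8*r (P(r) = (4*r - 2)*(-2 + 0) = (-2 + 4*r)*(-2) = 4 - 8*r)
9 + P(-2)*(H + 8) = 9 + (4 - 8*(-2))*(-2 + 8) = 9 + (4 + 16)*6 = 9 + 20*6 = 9 + 120 = 129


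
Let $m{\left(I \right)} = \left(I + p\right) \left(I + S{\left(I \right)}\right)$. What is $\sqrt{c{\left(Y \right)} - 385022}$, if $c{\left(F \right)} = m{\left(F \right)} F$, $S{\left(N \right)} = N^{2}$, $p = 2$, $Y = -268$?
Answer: $\sqrt{5100699106} \approx 71419.0$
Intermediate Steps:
$m{\left(I \right)} = \left(2 + I\right) \left(I + I^{2}\right)$ ($m{\left(I \right)} = \left(I + 2\right) \left(I + I^{2}\right) = \left(2 + I\right) \left(I + I^{2}\right)$)
$c{\left(F \right)} = F^{2} \left(2 + F^{2} + 3 F\right)$ ($c{\left(F \right)} = F \left(2 + F^{2} + 3 F\right) F = F^{2} \left(2 + F^{2} + 3 F\right)$)
$\sqrt{c{\left(Y \right)} - 385022} = \sqrt{\left(-268\right)^{2} \left(2 + \left(-268\right)^{2} + 3 \left(-268\right)\right) - 385022} = \sqrt{71824 \left(2 + 71824 - 804\right) - 385022} = \sqrt{71824 \cdot 71022 - 385022} = \sqrt{5101084128 - 385022} = \sqrt{5100699106}$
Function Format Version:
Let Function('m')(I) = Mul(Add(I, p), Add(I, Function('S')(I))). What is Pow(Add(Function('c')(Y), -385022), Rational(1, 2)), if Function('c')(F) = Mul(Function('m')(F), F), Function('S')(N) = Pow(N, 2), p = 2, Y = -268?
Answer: Pow(5100699106, Rational(1, 2)) ≈ 71419.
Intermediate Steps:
Function('m')(I) = Mul(Add(2, I), Add(I, Pow(I, 2))) (Function('m')(I) = Mul(Add(I, 2), Add(I, Pow(I, 2))) = Mul(Add(2, I), Add(I, Pow(I, 2))))
Function('c')(F) = Mul(Pow(F, 2), Add(2, Pow(F, 2), Mul(3, F))) (Function('c')(F) = Mul(Mul(F, Add(2, Pow(F, 2), Mul(3, F))), F) = Mul(Pow(F, 2), Add(2, Pow(F, 2), Mul(3, F))))
Pow(Add(Function('c')(Y), -385022), Rational(1, 2)) = Pow(Add(Mul(Pow(-268, 2), Add(2, Pow(-268, 2), Mul(3, -268))), -385022), Rational(1, 2)) = Pow(Add(Mul(71824, Add(2, 71824, -804)), -385022), Rational(1, 2)) = Pow(Add(Mul(71824, 71022), -385022), Rational(1, 2)) = Pow(Add(5101084128, -385022), Rational(1, 2)) = Pow(5100699106, Rational(1, 2))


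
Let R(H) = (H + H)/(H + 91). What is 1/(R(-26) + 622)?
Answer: 5/3106 ≈ 0.0016098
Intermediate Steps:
R(H) = 2*H/(91 + H) (R(H) = (2*H)/(91 + H) = 2*H/(91 + H))
1/(R(-26) + 622) = 1/(2*(-26)/(91 - 26) + 622) = 1/(2*(-26)/65 + 622) = 1/(2*(-26)*(1/65) + 622) = 1/(-⅘ + 622) = 1/(3106/5) = 5/3106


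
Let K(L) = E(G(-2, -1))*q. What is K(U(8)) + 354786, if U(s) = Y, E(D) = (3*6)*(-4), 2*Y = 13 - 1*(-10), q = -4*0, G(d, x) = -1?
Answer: 354786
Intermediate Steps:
q = 0
Y = 23/2 (Y = (13 - 1*(-10))/2 = (13 + 10)/2 = (1/2)*23 = 23/2 ≈ 11.500)
E(D) = -72 (E(D) = 18*(-4) = -72)
U(s) = 23/2
K(L) = 0 (K(L) = -72*0 = 0)
K(U(8)) + 354786 = 0 + 354786 = 354786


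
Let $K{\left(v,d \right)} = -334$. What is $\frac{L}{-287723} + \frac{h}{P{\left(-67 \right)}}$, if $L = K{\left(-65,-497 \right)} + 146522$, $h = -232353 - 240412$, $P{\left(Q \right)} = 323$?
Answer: $- \frac{136072582819}{92934529} \approx -1464.2$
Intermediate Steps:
$h = -472765$ ($h = -232353 - 240412 = -472765$)
$L = 146188$ ($L = -334 + 146522 = 146188$)
$\frac{L}{-287723} + \frac{h}{P{\left(-67 \right)}} = \frac{146188}{-287723} - \frac{472765}{323} = 146188 \left(- \frac{1}{287723}\right) - \frac{472765}{323} = - \frac{146188}{287723} - \frac{472765}{323} = - \frac{136072582819}{92934529}$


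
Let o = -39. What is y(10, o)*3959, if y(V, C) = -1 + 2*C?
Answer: -312761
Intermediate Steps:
y(10, o)*3959 = (-1 + 2*(-39))*3959 = (-1 - 78)*3959 = -79*3959 = -312761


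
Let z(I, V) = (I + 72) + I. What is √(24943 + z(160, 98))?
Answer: 3*√2815 ≈ 159.17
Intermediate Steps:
z(I, V) = 72 + 2*I (z(I, V) = (72 + I) + I = 72 + 2*I)
√(24943 + z(160, 98)) = √(24943 + (72 + 2*160)) = √(24943 + (72 + 320)) = √(24943 + 392) = √25335 = 3*√2815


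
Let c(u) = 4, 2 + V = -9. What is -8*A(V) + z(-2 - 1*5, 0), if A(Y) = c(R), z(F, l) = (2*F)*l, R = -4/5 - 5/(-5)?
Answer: -32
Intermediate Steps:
V = -11 (V = -2 - 9 = -11)
R = 1/5 (R = -4*1/5 - 5*(-1/5) = -4/5 + 1 = 1/5 ≈ 0.20000)
z(F, l) = 2*F*l
A(Y) = 4
-8*A(V) + z(-2 - 1*5, 0) = -8*4 + 2*(-2 - 1*5)*0 = -32 + 2*(-2 - 5)*0 = -32 + 2*(-7)*0 = -32 + 0 = -32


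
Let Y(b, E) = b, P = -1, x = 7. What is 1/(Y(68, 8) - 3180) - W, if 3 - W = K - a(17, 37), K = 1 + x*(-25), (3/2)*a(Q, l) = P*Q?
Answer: -1546667/9336 ≈ -165.67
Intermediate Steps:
a(Q, l) = -2*Q/3 (a(Q, l) = 2*(-Q)/3 = -2*Q/3)
K = -174 (K = 1 + 7*(-25) = 1 - 175 = -174)
W = 497/3 (W = 3 - (-174 - (-2)*17/3) = 3 - (-174 - 1*(-34/3)) = 3 - (-174 + 34/3) = 3 - 1*(-488/3) = 3 + 488/3 = 497/3 ≈ 165.67)
1/(Y(68, 8) - 3180) - W = 1/(68 - 3180) - 1*497/3 = 1/(-3112) - 497/3 = -1/3112 - 497/3 = -1546667/9336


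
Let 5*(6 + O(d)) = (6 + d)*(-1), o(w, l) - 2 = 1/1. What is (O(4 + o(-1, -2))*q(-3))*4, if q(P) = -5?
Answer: 172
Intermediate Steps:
o(w, l) = 3 (o(w, l) = 2 + 1/1 = 2 + 1*1 = 2 + 1 = 3)
O(d) = -36/5 - d/5 (O(d) = -6 + ((6 + d)*(-1))/5 = -6 + (-6 - d)/5 = -6 + (-6/5 - d/5) = -36/5 - d/5)
(O(4 + o(-1, -2))*q(-3))*4 = ((-36/5 - (4 + 3)/5)*(-5))*4 = ((-36/5 - ⅕*7)*(-5))*4 = ((-36/5 - 7/5)*(-5))*4 = -43/5*(-5)*4 = 43*4 = 172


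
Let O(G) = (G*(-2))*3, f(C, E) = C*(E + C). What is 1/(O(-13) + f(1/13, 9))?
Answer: 169/13300 ≈ 0.012707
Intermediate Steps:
f(C, E) = C*(C + E)
O(G) = -6*G (O(G) = -2*G*3 = -6*G)
1/(O(-13) + f(1/13, 9)) = 1/(-6*(-13) + (1/13 + 9)/13) = 1/(78 + (1/13 + 9)/13) = 1/(78 + (1/13)*(118/13)) = 1/(78 + 118/169) = 1/(13300/169) = 169/13300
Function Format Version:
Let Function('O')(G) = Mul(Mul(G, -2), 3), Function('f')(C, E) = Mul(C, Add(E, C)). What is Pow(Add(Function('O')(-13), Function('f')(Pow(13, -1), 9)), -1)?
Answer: Rational(169, 13300) ≈ 0.012707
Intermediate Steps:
Function('f')(C, E) = Mul(C, Add(C, E))
Function('O')(G) = Mul(-6, G) (Function('O')(G) = Mul(Mul(-2, G), 3) = Mul(-6, G))
Pow(Add(Function('O')(-13), Function('f')(Pow(13, -1), 9)), -1) = Pow(Add(Mul(-6, -13), Mul(Pow(13, -1), Add(Pow(13, -1), 9))), -1) = Pow(Add(78, Mul(Rational(1, 13), Add(Rational(1, 13), 9))), -1) = Pow(Add(78, Mul(Rational(1, 13), Rational(118, 13))), -1) = Pow(Add(78, Rational(118, 169)), -1) = Pow(Rational(13300, 169), -1) = Rational(169, 13300)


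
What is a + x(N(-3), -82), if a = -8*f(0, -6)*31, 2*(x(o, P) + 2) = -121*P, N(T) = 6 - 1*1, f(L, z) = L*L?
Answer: 4959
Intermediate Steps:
f(L, z) = L²
N(T) = 5 (N(T) = 6 - 1 = 5)
x(o, P) = -2 - 121*P/2 (x(o, P) = -2 + (-121*P)/2 = -2 - 121*P/2)
a = 0 (a = -8*0²*31 = -8*0*31 = 0*31 = 0)
a + x(N(-3), -82) = 0 + (-2 - 121/2*(-82)) = 0 + (-2 + 4961) = 0 + 4959 = 4959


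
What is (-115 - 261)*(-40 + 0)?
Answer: 15040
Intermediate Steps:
(-115 - 261)*(-40 + 0) = -376*(-40) = 15040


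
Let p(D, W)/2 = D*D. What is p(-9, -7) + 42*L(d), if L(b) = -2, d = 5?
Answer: 78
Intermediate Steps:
p(D, W) = 2*D**2 (p(D, W) = 2*(D*D) = 2*D**2)
p(-9, -7) + 42*L(d) = 2*(-9)**2 + 42*(-2) = 2*81 - 84 = 162 - 84 = 78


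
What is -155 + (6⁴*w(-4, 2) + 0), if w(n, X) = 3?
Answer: 3733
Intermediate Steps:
-155 + (6⁴*w(-4, 2) + 0) = -155 + (6⁴*3 + 0) = -155 + (1296*3 + 0) = -155 + (3888 + 0) = -155 + 3888 = 3733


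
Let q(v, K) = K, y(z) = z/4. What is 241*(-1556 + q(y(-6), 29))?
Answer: -368007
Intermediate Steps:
y(z) = z/4 (y(z) = z*(¼) = z/4)
241*(-1556 + q(y(-6), 29)) = 241*(-1556 + 29) = 241*(-1527) = -368007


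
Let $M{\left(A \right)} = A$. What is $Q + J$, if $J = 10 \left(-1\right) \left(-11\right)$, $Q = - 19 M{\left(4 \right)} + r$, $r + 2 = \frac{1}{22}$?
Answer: $\frac{705}{22} \approx 32.045$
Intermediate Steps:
$r = - \frac{43}{22}$ ($r = -2 + \frac{1}{22} = - \frac{43}{22} \approx -1.9545$)
$Q = - \frac{1715}{22}$ ($Q = \left(-19\right) 4 - \frac{43}{22} = -76 - \frac{43}{22} = - \frac{1715}{22} \approx -77.955$)
$J = 110$ ($J = \left(-10\right) \left(-11\right) = 110$)
$Q + J = - \frac{1715}{22} + 110 = \frac{705}{22}$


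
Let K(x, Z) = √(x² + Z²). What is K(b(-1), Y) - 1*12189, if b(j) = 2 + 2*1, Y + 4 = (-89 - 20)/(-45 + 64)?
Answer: -12189 + √40001/19 ≈ -12178.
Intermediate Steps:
Y = -185/19 (Y = -4 + (-89 - 20)/(-45 + 64) = -4 - 109/19 = -185/19 ≈ -9.7368)
b(j) = 4 (b(j) = 2 + 2 = 4)
K(x, Z) = √(Z² + x²)
K(b(-1), Y) - 1*12189 = √((-185/19)² + 4²) - 1*12189 = √(34225/361 + 16) - 12189 = √(40001/361) - 12189 = √40001/19 - 12189 = -12189 + √40001/19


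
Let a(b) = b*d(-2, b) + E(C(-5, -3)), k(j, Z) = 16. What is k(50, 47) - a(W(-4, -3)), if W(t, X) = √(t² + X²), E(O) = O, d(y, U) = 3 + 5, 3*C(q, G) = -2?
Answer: -70/3 ≈ -23.333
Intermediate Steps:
C(q, G) = -⅔ (C(q, G) = (⅓)*(-2) = -⅔)
d(y, U) = 8
W(t, X) = √(X² + t²)
a(b) = -⅔ + 8*b (a(b) = b*8 - ⅔ = 8*b - ⅔ = -⅔ + 8*b)
k(50, 47) - a(W(-4, -3)) = 16 - (-⅔ + 8*√((-3)² + (-4)²)) = 16 - (-⅔ + 8*√(9 + 16)) = 16 - (-⅔ + 8*√25) = 16 - (-⅔ + 8*5) = 16 - (-⅔ + 40) = 16 - 1*118/3 = 16 - 118/3 = -70/3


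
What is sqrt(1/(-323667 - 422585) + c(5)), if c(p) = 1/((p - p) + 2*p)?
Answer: sqrt(348052865615)/1865630 ≈ 0.31623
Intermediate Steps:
c(p) = 1/(2*p) (c(p) = 1/(0 + 2*p) = 1/(2*p))
sqrt(1/(-323667 - 422585) + c(5)) = sqrt(1/(-323667 - 422585) + (1/2)/5) = sqrt(1/(-746252) + (1/2)*(1/5)) = sqrt(-1/746252 + 1/10) = sqrt(373121/3731260) = sqrt(348052865615)/1865630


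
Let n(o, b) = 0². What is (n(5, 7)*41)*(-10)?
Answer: 0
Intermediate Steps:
n(o, b) = 0
(n(5, 7)*41)*(-10) = (0*41)*(-10) = 0*(-10) = 0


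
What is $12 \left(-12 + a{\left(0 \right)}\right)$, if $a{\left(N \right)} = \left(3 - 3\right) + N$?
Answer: $-144$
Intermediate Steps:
$a{\left(N \right)} = N$ ($a{\left(N \right)} = 0 + N = N$)
$12 \left(-12 + a{\left(0 \right)}\right) = 12 \left(-12 + 0\right) = 12 \left(-12\right) = -144$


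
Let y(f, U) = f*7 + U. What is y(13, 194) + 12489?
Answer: 12774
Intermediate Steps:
y(f, U) = U + 7*f (y(f, U) = 7*f + U = U + 7*f)
y(13, 194) + 12489 = (194 + 7*13) + 12489 = (194 + 91) + 12489 = 285 + 12489 = 12774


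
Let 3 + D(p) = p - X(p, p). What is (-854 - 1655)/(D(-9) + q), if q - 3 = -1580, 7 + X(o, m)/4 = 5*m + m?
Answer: 2509/1345 ≈ 1.8654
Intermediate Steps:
X(o, m) = -28 + 24*m (X(o, m) = -28 + 4*(5*m + m) = -28 + 4*(6*m) = -28 + 24*m)
q = -1577 (q = 3 - 1580 = -1577)
D(p) = 25 - 23*p (D(p) = -3 + (p - (-28 + 24*p)) = -3 + (p + (28 - 24*p)) = -3 + (28 - 23*p) = 25 - 23*p)
(-854 - 1655)/(D(-9) + q) = (-854 - 1655)/((25 - 23*(-9)) - 1577) = -2509/((25 + 207) - 1577) = -2509/(232 - 1577) = -2509/(-1345) = -2509*(-1/1345) = 2509/1345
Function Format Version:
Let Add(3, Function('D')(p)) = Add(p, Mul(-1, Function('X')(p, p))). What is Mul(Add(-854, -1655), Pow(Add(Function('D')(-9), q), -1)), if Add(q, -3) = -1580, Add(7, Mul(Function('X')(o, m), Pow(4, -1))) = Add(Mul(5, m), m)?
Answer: Rational(2509, 1345) ≈ 1.8654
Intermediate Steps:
Function('X')(o, m) = Add(-28, Mul(24, m)) (Function('X')(o, m) = Add(-28, Mul(4, Add(Mul(5, m), m))) = Add(-28, Mul(4, Mul(6, m))) = Add(-28, Mul(24, m)))
q = -1577 (q = Add(3, -1580) = -1577)
Function('D')(p) = Add(25, Mul(-23, p)) (Function('D')(p) = Add(-3, Add(p, Mul(-1, Add(-28, Mul(24, p))))) = Add(-3, Add(p, Add(28, Mul(-24, p)))) = Add(-3, Add(28, Mul(-23, p))) = Add(25, Mul(-23, p)))
Mul(Add(-854, -1655), Pow(Add(Function('D')(-9), q), -1)) = Mul(Add(-854, -1655), Pow(Add(Add(25, Mul(-23, -9)), -1577), -1)) = Mul(-2509, Pow(Add(Add(25, 207), -1577), -1)) = Mul(-2509, Pow(Add(232, -1577), -1)) = Mul(-2509, Pow(-1345, -1)) = Mul(-2509, Rational(-1, 1345)) = Rational(2509, 1345)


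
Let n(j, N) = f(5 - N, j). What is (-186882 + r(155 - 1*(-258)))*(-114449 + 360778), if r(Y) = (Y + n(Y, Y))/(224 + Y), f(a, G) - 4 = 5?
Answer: -29323844634548/637 ≈ -4.6034e+10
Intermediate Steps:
f(a, G) = 9 (f(a, G) = 4 + 5 = 9)
n(j, N) = 9
r(Y) = (9 + Y)/(224 + Y) (r(Y) = (Y + 9)/(224 + Y) = (9 + Y)/(224 + Y))
(-186882 + r(155 - 1*(-258)))*(-114449 + 360778) = (-186882 + (9 + (155 - 1*(-258)))/(224 + (155 - 1*(-258))))*(-114449 + 360778) = (-186882 + (9 + (155 + 258))/(224 + (155 + 258)))*246329 = (-186882 + (9 + 413)/(224 + 413))*246329 = (-186882 + 422/637)*246329 = -119043412/637*246329 = -29323844634548/637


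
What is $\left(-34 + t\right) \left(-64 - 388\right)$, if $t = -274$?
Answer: $139216$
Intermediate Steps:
$\left(-34 + t\right) \left(-64 - 388\right) = \left(-34 - 274\right) \left(-64 - 388\right) = \left(-308\right) \left(-452\right) = 139216$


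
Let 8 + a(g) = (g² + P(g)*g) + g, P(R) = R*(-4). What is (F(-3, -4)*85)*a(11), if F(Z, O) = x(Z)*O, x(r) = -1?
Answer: -122400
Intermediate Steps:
P(R) = -4*R
a(g) = -8 + g - 3*g² (a(g) = -8 + ((g² + (-4*g)*g) + g) = -8 + ((g² - 4*g²) + g) = -8 + (-3*g² + g) = -8 + (g - 3*g²) = -8 + g - 3*g²)
F(Z, O) = -O
(F(-3, -4)*85)*a(11) = (-1*(-4)*85)*(-8 + 11 - 3*11²) = (4*85)*(-8 + 11 - 3*121) = 340*(-8 + 11 - 363) = 340*(-360) = -122400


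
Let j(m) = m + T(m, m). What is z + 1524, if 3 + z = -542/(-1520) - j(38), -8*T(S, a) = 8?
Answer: 1128111/760 ≈ 1484.4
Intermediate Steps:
T(S, a) = -1 (T(S, a) = -⅛*8 = -1)
j(m) = -1 + m (j(m) = m - 1 = -1 + m)
z = -30129/760 (z = -3 + (-542/(-1520) - (-1 + 38)) = -3 + (-542*(-1/1520) - 1*37) = -3 + (271/760 - 37) = -3 - 27849/760 = -30129/760 ≈ -39.643)
z + 1524 = -30129/760 + 1524 = 1128111/760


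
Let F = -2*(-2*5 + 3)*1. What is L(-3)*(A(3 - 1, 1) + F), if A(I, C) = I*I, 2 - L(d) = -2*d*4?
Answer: -396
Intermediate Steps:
L(d) = 2 + 8*d (L(d) = 2 - (-2*d)*4 = 2 - (-8)*d = 2 + 8*d)
A(I, C) = I²
F = 14 (F = -2*(-10 + 3)*1 = -2*(-7)*1 = 14*1 = 14)
L(-3)*(A(3 - 1, 1) + F) = (2 + 8*(-3))*((3 - 1)² + 14) = (2 - 24)*(2² + 14) = -22*(4 + 14) = -22*18 = -396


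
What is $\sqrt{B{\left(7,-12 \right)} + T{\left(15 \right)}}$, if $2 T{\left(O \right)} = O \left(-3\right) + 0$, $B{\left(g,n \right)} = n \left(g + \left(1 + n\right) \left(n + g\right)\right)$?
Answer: $\frac{i \sqrt{3066}}{2} \approx 27.686 i$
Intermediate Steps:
$B{\left(g,n \right)} = n \left(g + \left(1 + n\right) \left(g + n\right)\right)$
$T{\left(O \right)} = - \frac{3 O}{2}$ ($T{\left(O \right)} = \frac{O \left(-3\right) + 0}{2} = \frac{- 3 O + 0}{2} = \frac{\left(-3\right) O}{2} = - \frac{3 O}{2}$)
$\sqrt{B{\left(7,-12 \right)} + T{\left(15 \right)}} = \sqrt{- 12 \left(-12 + \left(-12\right)^{2} + 2 \cdot 7 + 7 \left(-12\right)\right) - \frac{45}{2}} = \sqrt{- 12 \left(-12 + 144 + 14 - 84\right) - \frac{45}{2}} = \sqrt{\left(-12\right) 62 - \frac{45}{2}} = \sqrt{-744 - \frac{45}{2}} = \sqrt{- \frac{1533}{2}} = \frac{i \sqrt{3066}}{2}$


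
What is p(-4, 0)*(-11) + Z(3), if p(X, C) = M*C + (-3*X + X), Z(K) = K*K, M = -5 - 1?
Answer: -79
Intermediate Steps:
M = -6
Z(K) = K**2
p(X, C) = -6*C - 2*X (p(X, C) = -6*C + (-3*X + X) = -6*C - 2*X)
p(-4, 0)*(-11) + Z(3) = (-6*0 - 2*(-4))*(-11) + 3**2 = (0 + 8)*(-11) + 9 = 8*(-11) + 9 = -88 + 9 = -79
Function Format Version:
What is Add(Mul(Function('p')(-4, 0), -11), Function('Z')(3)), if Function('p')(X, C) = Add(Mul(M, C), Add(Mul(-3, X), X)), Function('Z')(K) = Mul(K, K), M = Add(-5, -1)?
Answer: -79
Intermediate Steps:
M = -6
Function('Z')(K) = Pow(K, 2)
Function('p')(X, C) = Add(Mul(-6, C), Mul(-2, X)) (Function('p')(X, C) = Add(Mul(-6, C), Add(Mul(-3, X), X)) = Add(Mul(-6, C), Mul(-2, X)))
Add(Mul(Function('p')(-4, 0), -11), Function('Z')(3)) = Add(Mul(Add(Mul(-6, 0), Mul(-2, -4)), -11), Pow(3, 2)) = Add(Mul(Add(0, 8), -11), 9) = Add(Mul(8, -11), 9) = Add(-88, 9) = -79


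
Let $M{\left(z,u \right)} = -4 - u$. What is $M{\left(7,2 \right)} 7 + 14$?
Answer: $-28$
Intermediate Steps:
$M{\left(7,2 \right)} 7 + 14 = \left(-4 - 2\right) 7 + 14 = \left(-6\right) 7 + 14 = -42 + 14 = -28$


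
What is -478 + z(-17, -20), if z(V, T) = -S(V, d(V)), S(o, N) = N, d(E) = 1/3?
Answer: -1435/3 ≈ -478.33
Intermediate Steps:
d(E) = 1/3
z(V, T) = -1/3 (z(V, T) = -1*1/3 = -1/3)
-478 + z(-17, -20) = -478 - 1/3 = -1435/3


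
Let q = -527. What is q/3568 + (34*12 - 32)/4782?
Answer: -589273/8531088 ≈ -0.069074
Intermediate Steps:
q/3568 + (34*12 - 32)/4782 = -527/3568 + (34*12 - 32)/4782 = -527*1/3568 + (408 - 32)*(1/4782) = -527/3568 + 376*(1/4782) = -527/3568 + 188/2391 = -589273/8531088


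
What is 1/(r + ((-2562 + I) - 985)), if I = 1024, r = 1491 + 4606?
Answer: 1/3574 ≈ 0.00027980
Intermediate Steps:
r = 6097
1/(r + ((-2562 + I) - 985)) = 1/(6097 + ((-2562 + 1024) - 985)) = 1/(6097 + (-1538 - 985)) = 1/(6097 - 2523) = 1/3574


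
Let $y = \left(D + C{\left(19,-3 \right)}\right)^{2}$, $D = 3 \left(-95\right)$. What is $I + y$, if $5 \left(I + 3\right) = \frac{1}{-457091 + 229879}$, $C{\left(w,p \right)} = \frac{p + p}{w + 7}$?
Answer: $\frac{15619412877251}{191994140} \approx 81354.0$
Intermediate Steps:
$C{\left(w,p \right)} = \frac{2 p}{7 + w}$
$D = -285$
$y = \frac{13749264}{169}$ ($y = \left(-285 + 2 \left(-3\right) \frac{1}{7 + 19}\right)^{2} = \left(-285 + 2 \left(-3\right) \frac{1}{26}\right)^{2} = \left(-285 - \frac{3}{13}\right)^{2} = \left(- \frac{3708}{13}\right)^{2} = \frac{13749264}{169} \approx 81357.0$)
$I = - \frac{3408181}{1136060}$ ($I = -3 + \frac{1}{5 \left(-457091 + 229879\right)} = -3 + \frac{1}{5 \left(-227212\right)} = -3 + \frac{1}{5} \left(- \frac{1}{227212}\right) = -3 - \frac{1}{1136060} = - \frac{3408181}{1136060} \approx -3.0$)
$I + y = - \frac{3408181}{1136060} + \frac{13749264}{169} = \frac{15619412877251}{191994140}$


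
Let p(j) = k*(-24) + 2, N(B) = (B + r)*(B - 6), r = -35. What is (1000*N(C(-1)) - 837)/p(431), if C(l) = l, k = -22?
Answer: 251163/530 ≈ 473.89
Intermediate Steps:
N(B) = (-35 + B)*(-6 + B) (N(B) = (B - 35)*(B - 6) = (-35 + B)*(-6 + B))
p(j) = 530 (p(j) = -22*(-24) + 2 = 528 + 2 = 530)
(1000*N(C(-1)) - 837)/p(431) = (1000*(210 + (-1)**2 - 41*(-1)) - 837)/530 = (1000*(210 + 1 + 41) - 837)*(1/530) = (1000*252 - 837)*(1/530) = (252000 - 837)*(1/530) = 251163*(1/530) = 251163/530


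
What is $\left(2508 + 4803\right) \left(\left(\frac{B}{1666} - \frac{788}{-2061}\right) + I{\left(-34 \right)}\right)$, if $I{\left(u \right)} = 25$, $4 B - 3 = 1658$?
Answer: $\frac{857914541861}{4578168} \approx 1.8739 \cdot 10^{5}$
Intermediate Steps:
$B = \frac{1661}{4}$ ($B = \frac{3}{4} + \frac{1}{4} \cdot 1658 = \frac{3}{4} + \frac{829}{2} = \frac{1661}{4} \approx 415.25$)
$\left(2508 + 4803\right) \left(\left(\frac{B}{1666} - \frac{788}{-2061}\right) + I{\left(-34 \right)}\right) = \left(2508 + 4803\right) \left(\left(\frac{1661}{4 \cdot 1666} - \frac{788}{-2061}\right) + 25\right) = 7311 \left(\left(\frac{1661}{4} \cdot \frac{1}{1666} - - \frac{788}{2061}\right) + 25\right) = 7311 \left(\left(\frac{1661}{6664} + \frac{788}{2061}\right) + 25\right) = 7311 \left(\frac{8674553}{13734504} + 25\right) = 7311 \cdot \frac{352037153}{13734504} = \frac{857914541861}{4578168}$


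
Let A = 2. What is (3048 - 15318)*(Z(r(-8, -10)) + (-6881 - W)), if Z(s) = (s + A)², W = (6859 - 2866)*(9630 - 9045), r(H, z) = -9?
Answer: 28745382990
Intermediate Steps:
W = 2335905 (W = 3993*585 = 2335905)
Z(s) = (2 + s)² (Z(s) = (s + 2)² = (2 + s)²)
(3048 - 15318)*(Z(r(-8, -10)) + (-6881 - W)) = (3048 - 15318)*((2 - 9)² + (-6881 - 1*2335905)) = -12270*((-7)² + (-6881 - 2335905)) = -12270*(49 - 2342786) = -12270*(-2342737) = 28745382990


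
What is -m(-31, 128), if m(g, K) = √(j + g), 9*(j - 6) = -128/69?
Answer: -I*√1080057/207 ≈ -5.0206*I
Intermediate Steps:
j = 3598/621 (j = 6 + (-128/69)/9 = 6 + (-128*1/69)/9 = 6 + (⅑)*(-128/69) = 6 - 128/621 = 3598/621 ≈ 5.7939)
m(g, K) = √(3598/621 + g)
-m(-31, 128) = -√(248262 + 42849*(-31))/207 = -√(248262 - 1328319)/207 = -√(-1080057)/207 = -I*√1080057/207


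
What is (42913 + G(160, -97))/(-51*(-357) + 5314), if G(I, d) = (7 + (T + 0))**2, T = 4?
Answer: 43034/23521 ≈ 1.8296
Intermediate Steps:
G(I, d) = 121 (G(I, d) = (7 + (4 + 0))**2 = (7 + 4)**2 = 11**2 = 121)
(42913 + G(160, -97))/(-51*(-357) + 5314) = (42913 + 121)/(-51*(-357) + 5314) = 43034/(18207 + 5314) = 43034/23521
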